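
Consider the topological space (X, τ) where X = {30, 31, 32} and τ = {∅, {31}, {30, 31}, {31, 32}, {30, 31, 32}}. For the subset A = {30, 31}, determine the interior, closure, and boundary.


int(A) = {30, 31}, cl(A) = {30, 31, 32}, ∂A = {32}.

Closed sets in (X, τ) are complements of opens:
  closed(X, τ) = {∅, {30}, {32}, {30, 32}, {30, 31, 32}}.
int(A) = ⋃ {U ∈ τ : U ⊆ A}. Opens contained in A: ∅, {31}, {30, 31}.
Taking the union of these: int(A) = {30, 31}.
cl(A) = ⋂ {C closed : A ⊆ C}. Closed sets containing A: {30, 31, 32}.
Intersecting these: cl(A) = {30, 31, 32}.
∂A = cl(A) ∖ int(A) = {30, 31, 32} ∖ {30, 31} = {32}.


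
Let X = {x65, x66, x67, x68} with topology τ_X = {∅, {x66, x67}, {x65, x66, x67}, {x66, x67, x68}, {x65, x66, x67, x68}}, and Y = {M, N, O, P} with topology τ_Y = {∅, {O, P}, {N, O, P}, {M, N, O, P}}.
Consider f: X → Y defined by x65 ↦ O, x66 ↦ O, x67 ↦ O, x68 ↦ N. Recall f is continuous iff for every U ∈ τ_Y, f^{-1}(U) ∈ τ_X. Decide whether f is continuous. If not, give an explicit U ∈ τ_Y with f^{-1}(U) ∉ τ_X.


f IS continuous.

Compute f^{-1}(U) for each U ∈ τ_Y:
  U = ∅: f^{-1}(U) = ∅ ∈ τ_X ✓.
  U = {O, P}: f^{-1}(U) = {x65, x66, x67} ∈ τ_X ✓.
  U = {N, O, P}: f^{-1}(U) = {x65, x66, x67, x68} ∈ τ_X ✓.
  U = {M, N, O, P}: f^{-1}(U) = {x65, x66, x67, x68} ∈ τ_X ✓.
Every preimage lies in τ_X, so f IS continuous.


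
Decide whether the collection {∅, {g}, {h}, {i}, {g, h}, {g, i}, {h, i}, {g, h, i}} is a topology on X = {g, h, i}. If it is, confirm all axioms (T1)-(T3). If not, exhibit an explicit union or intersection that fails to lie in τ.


τ IS a topology on X.

Axiom (T1): ∅ ∈ τ? Yes; X ∈ τ? Yes.
Axiom (T2/T3): check pairwise unions and intersections of members of τ.
All pairwise intersections and unions checked — each lies in τ. Therefore τ satisfies (T1), (T2), (T3): it IS a topology on X.


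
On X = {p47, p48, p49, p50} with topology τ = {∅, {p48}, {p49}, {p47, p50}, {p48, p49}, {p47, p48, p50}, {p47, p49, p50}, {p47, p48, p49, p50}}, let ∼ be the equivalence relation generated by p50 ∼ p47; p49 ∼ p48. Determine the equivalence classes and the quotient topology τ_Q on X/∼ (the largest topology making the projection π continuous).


X/∼ = {[p47=p50], [p48=p49]}; |τ_Q| = 4.

Equivalence classes: [p47=p50], [p48=p49].
Quotient map π: X → X/∼ sends p47 ↦ [p47=p50], p48 ↦ [p48=p49], p49 ↦ [p48=p49], p50 ↦ [p47=p50].
For each subset V ⊆ X/∼, compute π^{-1}(V) ⊆ X and check whether π^{-1}(V) ∈ τ. V is open in τ_Q iff π^{-1}(V) ∈ τ.
  V = {}: π^{-1}(V) = ∅ ∈ τ ✓.
  V = {[p47=p50]}: π^{-1}(V) = {p47, p50} ∈ τ ✓.
  V = {[p48=p49]}: π^{-1}(V) = {p48, p49} ∈ τ ✓.
  V = {[p47=p50], [p48=p49]}: π^{-1}(V) = {p47, p48, p49, p50} ∈ τ ✓.
Open sets in the quotient: τ_Q = {{}, {[p47=p50]}, {[p48=p49]}, {[p47=p50], [p48=p49]}} (4 elements).


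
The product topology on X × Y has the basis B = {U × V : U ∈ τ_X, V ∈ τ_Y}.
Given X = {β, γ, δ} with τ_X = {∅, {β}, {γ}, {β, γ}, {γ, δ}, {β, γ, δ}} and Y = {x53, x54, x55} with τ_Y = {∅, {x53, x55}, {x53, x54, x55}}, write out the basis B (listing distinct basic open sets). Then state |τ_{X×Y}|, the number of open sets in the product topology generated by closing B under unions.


Basis B = {∅ × ∅, {β} × {x53, x55}, {γ} × {x53, x55}, {β} × {x53, x54, x55}, {γ} × {x53, x54, x55}, {β, γ} × {x53, x55}, {γ, δ} × {x53, x55}, {β, γ} × {x53, x54, x55}, {β, γ, δ} × {x53, x55}, {γ, δ} × {x53, x54, x55}, {β, γ, δ} × {x53, x54, x55}}; |τ_{X×Y}| = 18.

Enumerate products U × V with U ∈ τ_X, V ∈ τ_Y (deduplicated):
  ∅ × ∅ = {} (∅)
  {β} × {x53, x55} = {(β,x53), (β,x55)}
  {γ} × {x53, x55} = {(γ,x53), (γ,x55)}
  {β} × {x53, x54, x55} = {(β,x53), (β,x54), (β,x55)}
  {γ} × {x53, x54, x55} = {(γ,x53), (γ,x54), (γ,x55)}
  {β, γ} × {x53, x55} = {(β,x53), (β,x55), (γ,x53), (γ,x55)}
  {γ, δ} × {x53, x55} = {(γ,x53), (γ,x55), (δ,x53), (δ,x55)}
  {β, γ} × {x53, x54, x55} = {(β,x53), (β,x54), (β,x55), (γ,x53), (γ,x54), (γ,x55)}
  {β, γ, δ} × {x53, x55} = {(β,x53), (β,x55), (γ,x53), (γ,x55), (δ,x53), (δ,x55)}
  {γ, δ} × {x53, x54, x55} = {(γ,x53), (γ,x54), (γ,x55), (δ,x53), (δ,x54), (δ,x55)}
  {β, γ, δ} × {x53, x54, x55} = {(β,x53), (β,x54), (β,x55), (γ,x53), (γ,x54), (γ,x55), (δ,x53), (δ,x54), (δ,x55)}
These 11 distinct sets form the basis B.
Close under arbitrary unions to get τ_{X×Y}; counting gives |τ_{X×Y}| = 18.


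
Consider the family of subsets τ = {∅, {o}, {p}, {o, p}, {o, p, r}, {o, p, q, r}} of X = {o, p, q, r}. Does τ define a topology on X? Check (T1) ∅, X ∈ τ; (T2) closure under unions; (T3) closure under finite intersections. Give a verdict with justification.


τ IS a topology on X.

Axiom (T1): ∅ ∈ τ? Yes; X ∈ τ? Yes.
Axiom (T2/T3): check pairwise unions and intersections of members of τ.
All pairwise intersections and unions checked — each lies in τ. Therefore τ satisfies (T1), (T2), (T3): it IS a topology on X.


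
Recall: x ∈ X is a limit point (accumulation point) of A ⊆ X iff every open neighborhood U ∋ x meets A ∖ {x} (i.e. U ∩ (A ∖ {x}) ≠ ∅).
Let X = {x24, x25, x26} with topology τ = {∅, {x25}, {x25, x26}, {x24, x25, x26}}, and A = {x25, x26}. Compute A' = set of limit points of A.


A' = {x24, x26}

For each x ∈ X, list the open sets U ∈ τ with x ∈ U, then check whether U ∩ (A ∖ {x}) ≠ ∅ for every such U.
  x = x24: opens ∋ x are {x24, x25, x26}; each meets A ∖ {x24}, so x IS a limit point.
  x = x25: open {x25} ∋ x has {x25} ∩ (A ∖ {x25}) = ∅, so x is NOT a limit point.
  x = x26: opens ∋ x are {x25, x26}, {x24, x25, x26}; each meets A ∖ {x26}, so x IS a limit point.
Collecting: A' = {x24, x26}.


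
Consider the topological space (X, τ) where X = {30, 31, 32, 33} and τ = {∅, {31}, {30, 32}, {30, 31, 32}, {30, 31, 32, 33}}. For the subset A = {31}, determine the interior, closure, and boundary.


int(A) = {31}, cl(A) = {31, 33}, ∂A = {33}.

Closed sets in (X, τ) are complements of opens:
  closed(X, τ) = {∅, {33}, {31, 33}, {30, 32, 33}, {30, 31, 32, 33}}.
int(A) = ⋃ {U ∈ τ : U ⊆ A}. Opens contained in A: ∅, {31}.
Taking the union of these: int(A) = {31}.
cl(A) = ⋂ {C closed : A ⊆ C}. Closed sets containing A: {31, 33}, {30, 31, 32, 33}.
Intersecting these: cl(A) = {31, 33}.
∂A = cl(A) ∖ int(A) = {31, 33} ∖ {31} = {33}.


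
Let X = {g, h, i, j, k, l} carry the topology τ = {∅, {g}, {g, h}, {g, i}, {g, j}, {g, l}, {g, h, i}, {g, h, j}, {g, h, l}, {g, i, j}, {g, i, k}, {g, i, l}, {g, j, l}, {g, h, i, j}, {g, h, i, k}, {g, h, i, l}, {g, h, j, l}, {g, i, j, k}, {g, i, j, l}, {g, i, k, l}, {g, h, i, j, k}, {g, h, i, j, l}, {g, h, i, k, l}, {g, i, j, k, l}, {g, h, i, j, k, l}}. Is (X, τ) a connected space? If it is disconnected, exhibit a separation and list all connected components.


(X, τ) is connected.

Find clopen sets (U ∈ τ with X ∖ U ∈ τ):
  U = ∅, X ∖ U = {g, h, i, j, k, l} — both open, so U is clopen.
  U = {g, h, i, j, k, l}, X ∖ U = ∅ — both open, so U is clopen.
Only trivial clopens (∅ and X) exist, so (X, τ) is connected.
Compute connected components by grouping points that agree on all clopens:
  component: {g, h, i, j, k, l}


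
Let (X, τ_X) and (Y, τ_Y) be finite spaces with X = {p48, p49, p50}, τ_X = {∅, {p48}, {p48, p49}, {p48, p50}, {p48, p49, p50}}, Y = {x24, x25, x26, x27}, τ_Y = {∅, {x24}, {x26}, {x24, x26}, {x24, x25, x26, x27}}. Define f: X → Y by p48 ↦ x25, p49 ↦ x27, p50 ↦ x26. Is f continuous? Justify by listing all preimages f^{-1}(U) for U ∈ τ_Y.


f is NOT continuous.

Compute f^{-1}(U) for each U ∈ τ_Y:
  U = ∅: f^{-1}(U) = ∅ ∈ τ_X ✓.
  U = {x24}: f^{-1}(U) = ∅ ∈ τ_X ✓.
  U = {x26}: f^{-1}(U) = {p50} ∉ τ_X ✗.
  U = {x24, x26}: f^{-1}(U) = {p50} ∉ τ_X ✗.
  U = {x24, x25, x26, x27}: f^{-1}(U) = {p48, p49, p50} ∈ τ_X ✓.
Found U = {x26} with f^{-1}(U) = {p50} not in τ_X. Therefore f is NOT continuous.


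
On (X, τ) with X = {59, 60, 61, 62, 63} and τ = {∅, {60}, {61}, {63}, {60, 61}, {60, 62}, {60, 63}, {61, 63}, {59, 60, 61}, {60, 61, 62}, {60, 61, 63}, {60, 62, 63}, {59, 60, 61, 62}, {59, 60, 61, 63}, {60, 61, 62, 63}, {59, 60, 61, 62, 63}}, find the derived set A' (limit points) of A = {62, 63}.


A' = ∅

For each x ∈ X, list the open sets U ∈ τ with x ∈ U, then check whether U ∩ (A ∖ {x}) ≠ ∅ for every such U.
  x = 59: open {59, 60, 61} ∋ x has {59, 60, 61} ∩ (A ∖ {59}) = ∅, so x is NOT a limit point.
  x = 60: open {60} ∋ x has {60} ∩ (A ∖ {60}) = ∅, so x is NOT a limit point.
  x = 61: open {61} ∋ x has {61} ∩ (A ∖ {61}) = ∅, so x is NOT a limit point.
  x = 62: open {60, 62} ∋ x has {60, 62} ∩ (A ∖ {62}) = ∅, so x is NOT a limit point.
  x = 63: open {63} ∋ x has {63} ∩ (A ∖ {63}) = ∅, so x is NOT a limit point.
Collecting: A' = ∅.


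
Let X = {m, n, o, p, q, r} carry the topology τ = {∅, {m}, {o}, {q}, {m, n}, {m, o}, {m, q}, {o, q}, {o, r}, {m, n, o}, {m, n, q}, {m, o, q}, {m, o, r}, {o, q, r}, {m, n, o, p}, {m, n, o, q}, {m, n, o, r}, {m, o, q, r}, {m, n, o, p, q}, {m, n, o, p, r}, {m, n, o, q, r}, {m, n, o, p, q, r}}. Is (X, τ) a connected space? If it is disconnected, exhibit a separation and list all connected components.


(X, τ) is disconnected; components = [{q}, {m, n, o, p, r}].

Find clopen sets (U ∈ τ with X ∖ U ∈ τ):
  U = ∅, X ∖ U = {m, n, o, p, q, r} — both open, so U is clopen.
  U = {q}, X ∖ U = {m, n, o, p, r} — both open, so U is clopen.
  U = {m, n, o, p, r}, X ∖ U = {q} — both open, so U is clopen.
  U = {m, n, o, p, q, r}, X ∖ U = ∅ — both open, so U is clopen.
Nontrivial clopen(s) exist: e.g. {m, n, o, p, r}. So (X, τ) is disconnected.
Compute connected components by grouping points that agree on all clopens:
  component: {q}
  component: {m, n, o, p, r}


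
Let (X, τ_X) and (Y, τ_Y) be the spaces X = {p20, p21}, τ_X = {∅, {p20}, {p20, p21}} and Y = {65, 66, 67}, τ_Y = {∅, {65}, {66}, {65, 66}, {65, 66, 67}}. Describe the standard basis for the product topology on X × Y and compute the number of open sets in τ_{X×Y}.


Basis B = {∅ × ∅, {p20} × {65}, {p20} × {66}, {p20} × {65, 66}, {p20, p21} × {65}, {p20, p21} × {66}, {p20} × {65, 66, 67}, {p20, p21} × {65, 66}, {p20, p21} × {65, 66, 67}}; |τ_{X×Y}| = 14.

Enumerate products U × V with U ∈ τ_X, V ∈ τ_Y (deduplicated):
  ∅ × ∅ = {} (∅)
  {p20} × {65} = {(p20,65)}
  {p20} × {66} = {(p20,66)}
  {p20} × {65, 66} = {(p20,65), (p20,66)}
  {p20, p21} × {65} = {(p20,65), (p21,65)}
  {p20, p21} × {66} = {(p20,66), (p21,66)}
  {p20} × {65, 66, 67} = {(p20,65), (p20,66), (p20,67)}
  {p20, p21} × {65, 66} = {(p20,65), (p20,66), (p21,65), (p21,66)}
  {p20, p21} × {65, 66, 67} = {(p20,65), (p20,66), (p20,67), (p21,65), (p21,66), (p21,67)}
These 9 distinct sets form the basis B.
Close under arbitrary unions to get τ_{X×Y}; counting gives |τ_{X×Y}| = 14.


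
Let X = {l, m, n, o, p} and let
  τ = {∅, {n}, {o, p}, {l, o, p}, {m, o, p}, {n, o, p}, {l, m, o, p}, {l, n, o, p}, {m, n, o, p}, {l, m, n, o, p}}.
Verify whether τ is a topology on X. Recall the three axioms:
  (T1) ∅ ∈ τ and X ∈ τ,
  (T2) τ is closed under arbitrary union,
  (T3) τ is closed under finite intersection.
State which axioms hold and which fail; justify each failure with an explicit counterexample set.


τ IS a topology on X.

Axiom (T1): ∅ ∈ τ? Yes; X ∈ τ? Yes.
Axiom (T2/T3): check pairwise unions and intersections of members of τ.
All pairwise intersections and unions checked — each lies in τ. Therefore τ satisfies (T1), (T2), (T3): it IS a topology on X.


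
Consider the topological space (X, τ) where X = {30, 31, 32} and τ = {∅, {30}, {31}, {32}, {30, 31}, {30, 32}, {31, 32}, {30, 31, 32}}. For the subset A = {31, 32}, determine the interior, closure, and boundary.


int(A) = {31, 32}, cl(A) = {31, 32}, ∂A = ∅.

Closed sets in (X, τ) are complements of opens:
  closed(X, τ) = {∅, {30}, {31}, {32}, {30, 31}, {30, 32}, {31, 32}, {30, 31, 32}}.
int(A) = ⋃ {U ∈ τ : U ⊆ A}. Opens contained in A: ∅, {31}, {32}, {31, 32}.
Taking the union of these: int(A) = {31, 32}.
cl(A) = ⋂ {C closed : A ⊆ C}. Closed sets containing A: {31, 32}, {30, 31, 32}.
Intersecting these: cl(A) = {31, 32}.
∂A = cl(A) ∖ int(A) = {31, 32} ∖ {31, 32} = ∅.


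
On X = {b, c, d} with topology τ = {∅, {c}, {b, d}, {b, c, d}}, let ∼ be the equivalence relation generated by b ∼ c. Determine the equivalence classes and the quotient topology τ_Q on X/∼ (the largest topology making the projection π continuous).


X/∼ = {[b=c], [d]}; |τ_Q| = 2.

Equivalence classes: [b=c], [d].
Quotient map π: X → X/∼ sends b ↦ [b=c], c ↦ [b=c], d ↦ [d].
For each subset V ⊆ X/∼, compute π^{-1}(V) ⊆ X and check whether π^{-1}(V) ∈ τ. V is open in τ_Q iff π^{-1}(V) ∈ τ.
  V = {}: π^{-1}(V) = ∅ ∈ τ ✓.
  V = {[b=c]}: π^{-1}(V) = {b, c} ∉ τ ✗.
  V = {[d]}: π^{-1}(V) = {d} ∉ τ ✗.
  V = {[b=c], [d]}: π^{-1}(V) = {b, c, d} ∈ τ ✓.
Open sets in the quotient: τ_Q = {{}, {[b=c], [d]}} (2 elements).


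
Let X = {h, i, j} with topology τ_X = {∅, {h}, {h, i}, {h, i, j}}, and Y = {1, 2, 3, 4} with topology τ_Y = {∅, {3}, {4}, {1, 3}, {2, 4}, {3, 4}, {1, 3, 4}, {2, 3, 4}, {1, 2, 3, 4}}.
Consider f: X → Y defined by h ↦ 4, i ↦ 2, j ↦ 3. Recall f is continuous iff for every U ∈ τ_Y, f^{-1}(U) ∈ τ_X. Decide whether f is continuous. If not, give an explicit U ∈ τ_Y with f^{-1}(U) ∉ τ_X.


f is NOT continuous.

Compute f^{-1}(U) for each U ∈ τ_Y:
  U = ∅: f^{-1}(U) = ∅ ∈ τ_X ✓.
  U = {3}: f^{-1}(U) = {j} ∉ τ_X ✗.
  U = {4}: f^{-1}(U) = {h} ∈ τ_X ✓.
  U = {1, 3}: f^{-1}(U) = {j} ∉ τ_X ✗.
  U = {2, 4}: f^{-1}(U) = {h, i} ∈ τ_X ✓.
  U = {3, 4}: f^{-1}(U) = {h, j} ∉ τ_X ✗.
  U = {1, 3, 4}: f^{-1}(U) = {h, j} ∉ τ_X ✗.
  U = {2, 3, 4}: f^{-1}(U) = {h, i, j} ∈ τ_X ✓.
  U = {1, 2, 3, 4}: f^{-1}(U) = {h, i, j} ∈ τ_X ✓.
Found U = {3} with f^{-1}(U) = {j} not in τ_X. Therefore f is NOT continuous.


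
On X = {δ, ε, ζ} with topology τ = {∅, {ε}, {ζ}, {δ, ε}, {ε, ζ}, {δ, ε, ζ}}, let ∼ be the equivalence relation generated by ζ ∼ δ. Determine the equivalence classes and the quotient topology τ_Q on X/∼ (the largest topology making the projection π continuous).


X/∼ = {[δ=ζ], [ε]}; |τ_Q| = 3.

Equivalence classes: [δ=ζ], [ε].
Quotient map π: X → X/∼ sends δ ↦ [δ=ζ], ε ↦ [ε], ζ ↦ [δ=ζ].
For each subset V ⊆ X/∼, compute π^{-1}(V) ⊆ X and check whether π^{-1}(V) ∈ τ. V is open in τ_Q iff π^{-1}(V) ∈ τ.
  V = {}: π^{-1}(V) = ∅ ∈ τ ✓.
  V = {[δ=ζ]}: π^{-1}(V) = {δ, ζ} ∉ τ ✗.
  V = {[ε]}: π^{-1}(V) = {ε} ∈ τ ✓.
  V = {[δ=ζ], [ε]}: π^{-1}(V) = {δ, ε, ζ} ∈ τ ✓.
Open sets in the quotient: τ_Q = {{}, {[ε]}, {[δ=ζ], [ε]}} (3 elements).


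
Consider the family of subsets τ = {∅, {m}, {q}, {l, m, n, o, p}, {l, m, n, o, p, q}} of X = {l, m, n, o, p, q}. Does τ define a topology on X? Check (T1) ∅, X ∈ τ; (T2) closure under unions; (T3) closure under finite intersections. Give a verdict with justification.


τ is NOT a topology on X.

Axiom (T1): ∅ ∈ τ? Yes; X ∈ τ? Yes.
Axiom (T2/T3): check pairwise unions and intersections of members of τ.
Counterexample for (T2): {m} ∪ {q} = {m, q} ∉ τ. Therefore τ is NOT a topology.


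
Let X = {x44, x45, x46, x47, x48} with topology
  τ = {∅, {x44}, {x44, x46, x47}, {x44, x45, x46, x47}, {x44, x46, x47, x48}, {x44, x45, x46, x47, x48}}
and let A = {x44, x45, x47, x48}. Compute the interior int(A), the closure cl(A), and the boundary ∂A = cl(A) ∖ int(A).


int(A) = {x44}, cl(A) = {x44, x45, x46, x47, x48}, ∂A = {x45, x46, x47, x48}.

Closed sets in (X, τ) are complements of opens:
  closed(X, τ) = {∅, {x45}, {x48}, {x45, x48}, {x45, x46, x47, x48}, {x44, x45, x46, x47, x48}}.
int(A) = ⋃ {U ∈ τ : U ⊆ A}. Opens contained in A: ∅, {x44}.
Taking the union of these: int(A) = {x44}.
cl(A) = ⋂ {C closed : A ⊆ C}. Closed sets containing A: {x44, x45, x46, x47, x48}.
Intersecting these: cl(A) = {x44, x45, x46, x47, x48}.
∂A = cl(A) ∖ int(A) = {x44, x45, x46, x47, x48} ∖ {x44} = {x45, x46, x47, x48}.


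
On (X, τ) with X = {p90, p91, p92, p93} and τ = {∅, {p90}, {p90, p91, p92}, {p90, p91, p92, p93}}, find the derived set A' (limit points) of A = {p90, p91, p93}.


A' = {p91, p92, p93}

For each x ∈ X, list the open sets U ∈ τ with x ∈ U, then check whether U ∩ (A ∖ {x}) ≠ ∅ for every such U.
  x = p90: open {p90} ∋ x has {p90} ∩ (A ∖ {p90}) = ∅, so x is NOT a limit point.
  x = p91: opens ∋ x are {p90, p91, p92}, {p90, p91, p92, p93}; each meets A ∖ {p91}, so x IS a limit point.
  x = p92: opens ∋ x are {p90, p91, p92}, {p90, p91, p92, p93}; each meets A ∖ {p92}, so x IS a limit point.
  x = p93: opens ∋ x are {p90, p91, p92, p93}; each meets A ∖ {p93}, so x IS a limit point.
Collecting: A' = {p91, p92, p93}.


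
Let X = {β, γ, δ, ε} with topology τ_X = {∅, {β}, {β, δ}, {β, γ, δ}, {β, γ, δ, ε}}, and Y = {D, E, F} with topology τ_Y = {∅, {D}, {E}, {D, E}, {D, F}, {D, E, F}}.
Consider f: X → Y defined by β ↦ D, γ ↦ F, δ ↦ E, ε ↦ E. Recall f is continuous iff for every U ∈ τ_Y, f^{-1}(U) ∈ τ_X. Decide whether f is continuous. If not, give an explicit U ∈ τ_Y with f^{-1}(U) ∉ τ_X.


f is NOT continuous.

Compute f^{-1}(U) for each U ∈ τ_Y:
  U = ∅: f^{-1}(U) = ∅ ∈ τ_X ✓.
  U = {D}: f^{-1}(U) = {β} ∈ τ_X ✓.
  U = {E}: f^{-1}(U) = {δ, ε} ∉ τ_X ✗.
  U = {D, E}: f^{-1}(U) = {β, δ, ε} ∉ τ_X ✗.
  U = {D, F}: f^{-1}(U) = {β, γ} ∉ τ_X ✗.
  U = {D, E, F}: f^{-1}(U) = {β, γ, δ, ε} ∈ τ_X ✓.
Found U = {E} with f^{-1}(U) = {δ, ε} not in τ_X. Therefore f is NOT continuous.


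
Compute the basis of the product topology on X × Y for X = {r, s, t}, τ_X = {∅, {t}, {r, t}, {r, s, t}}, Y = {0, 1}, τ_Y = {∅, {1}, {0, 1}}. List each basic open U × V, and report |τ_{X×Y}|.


Basis B = {∅ × ∅, {t} × {1}, {r, t} × {1}, {t} × {0, 1}, {r, s, t} × {1}, {r, t} × {0, 1}, {r, s, t} × {0, 1}}; |τ_{X×Y}| = 10.

Enumerate products U × V with U ∈ τ_X, V ∈ τ_Y (deduplicated):
  ∅ × ∅ = {} (∅)
  {t} × {1} = {(t,1)}
  {r, t} × {1} = {(r,1), (t,1)}
  {t} × {0, 1} = {(t,0), (t,1)}
  {r, s, t} × {1} = {(r,1), (s,1), (t,1)}
  {r, t} × {0, 1} = {(r,0), (r,1), (t,0), (t,1)}
  {r, s, t} × {0, 1} = {(r,0), (r,1), (s,0), (s,1), (t,0), (t,1)}
These 7 distinct sets form the basis B.
Close under arbitrary unions to get τ_{X×Y}; counting gives |τ_{X×Y}| = 10.


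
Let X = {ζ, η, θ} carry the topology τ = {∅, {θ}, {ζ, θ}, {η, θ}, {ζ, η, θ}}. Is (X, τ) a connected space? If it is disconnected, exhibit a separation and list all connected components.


(X, τ) is connected.

Find clopen sets (U ∈ τ with X ∖ U ∈ τ):
  U = ∅, X ∖ U = {ζ, η, θ} — both open, so U is clopen.
  U = {ζ, η, θ}, X ∖ U = ∅ — both open, so U is clopen.
Only trivial clopens (∅ and X) exist, so (X, τ) is connected.
Compute connected components by grouping points that agree on all clopens:
  component: {ζ, η, θ}


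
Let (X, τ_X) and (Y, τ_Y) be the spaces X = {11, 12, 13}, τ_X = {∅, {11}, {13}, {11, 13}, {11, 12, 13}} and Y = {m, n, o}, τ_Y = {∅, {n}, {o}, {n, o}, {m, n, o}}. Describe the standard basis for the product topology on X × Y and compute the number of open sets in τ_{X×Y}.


Basis B = {∅ × ∅, {11} × {n}, {11} × {o}, {13} × {n}, {13} × {o}, {11} × {n, o}, {11, 13} × {n}, {11, 13} × {o}, {13} × {n, o}, {11} × {m, n, o}, {11, 12, 13} × {n}, {11, 12, 13} × {o}, {13} × {m, n, o}, {11, 13} × {n, o}, {11, 13} × {m, n, o}, {11, 12, 13} × {n, o}, {11, 12, 13} × {m, n, o}}; |τ_{X×Y}| = 48.

Enumerate products U × V with U ∈ τ_X, V ∈ τ_Y (deduplicated):
  ∅ × ∅ = {} (∅)
  {11} × {n} = {(11,n)}
  {11} × {o} = {(11,o)}
  {13} × {n} = {(13,n)}
  {13} × {o} = {(13,o)}
  {11} × {n, o} = {(11,n), (11,o)}
  {11, 13} × {n} = {(11,n), (13,n)}
  {11, 13} × {o} = {(11,o), (13,o)}
  {13} × {n, o} = {(13,n), (13,o)}
  {11} × {m, n, o} = {(11,m), (11,n), (11,o)}
  {11, 12, 13} × {n} = {(11,n), (12,n), (13,n)}
  {11, 12, 13} × {o} = {(11,o), (12,o), (13,o)}
  {13} × {m, n, o} = {(13,m), (13,n), (13,o)}
  {11, 13} × {n, o} = {(11,n), (11,o), (13,n), (13,o)}
  {11, 13} × {m, n, o} = {(11,m), (11,n), (11,o), (13,m), (13,n), (13,o)}
  {11, 12, 13} × {n, o} = {(11,n), (11,o), (12,n), (12,o), (13,n), (13,o)}
  {11, 12, 13} × {m, n, o} = {(11,m), (11,n), (11,o), (12,m), (12,n), (12,o), (13,m), (13,n), (13,o)}
These 17 distinct sets form the basis B.
Close under arbitrary unions to get τ_{X×Y}; counting gives |τ_{X×Y}| = 48.


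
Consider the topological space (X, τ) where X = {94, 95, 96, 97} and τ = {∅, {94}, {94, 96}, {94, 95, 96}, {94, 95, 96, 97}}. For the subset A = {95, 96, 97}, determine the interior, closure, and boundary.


int(A) = ∅, cl(A) = {95, 96, 97}, ∂A = {95, 96, 97}.

Closed sets in (X, τ) are complements of opens:
  closed(X, τ) = {∅, {97}, {95, 97}, {95, 96, 97}, {94, 95, 96, 97}}.
int(A) = ⋃ {U ∈ τ : U ⊆ A}. Opens contained in A: ∅.
Taking the union of these: int(A) = ∅.
cl(A) = ⋂ {C closed : A ⊆ C}. Closed sets containing A: {95, 96, 97}, {94, 95, 96, 97}.
Intersecting these: cl(A) = {95, 96, 97}.
∂A = cl(A) ∖ int(A) = {95, 96, 97} ∖ ∅ = {95, 96, 97}.


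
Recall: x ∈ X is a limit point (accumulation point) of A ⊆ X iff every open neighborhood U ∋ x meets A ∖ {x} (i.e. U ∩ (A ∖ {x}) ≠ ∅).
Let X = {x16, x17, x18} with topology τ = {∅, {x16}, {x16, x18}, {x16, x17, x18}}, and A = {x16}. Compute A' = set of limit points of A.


A' = {x17, x18}

For each x ∈ X, list the open sets U ∈ τ with x ∈ U, then check whether U ∩ (A ∖ {x}) ≠ ∅ for every such U.
  x = x16: open {x16} ∋ x has {x16} ∩ (A ∖ {x16}) = ∅, so x is NOT a limit point.
  x = x17: opens ∋ x are {x16, x17, x18}; each meets A ∖ {x17}, so x IS a limit point.
  x = x18: opens ∋ x are {x16, x18}, {x16, x17, x18}; each meets A ∖ {x18}, so x IS a limit point.
Collecting: A' = {x17, x18}.


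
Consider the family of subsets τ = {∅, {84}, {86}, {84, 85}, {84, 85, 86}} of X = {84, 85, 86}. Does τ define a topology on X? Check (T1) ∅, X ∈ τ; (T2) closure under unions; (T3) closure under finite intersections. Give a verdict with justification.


τ is NOT a topology on X.

Axiom (T1): ∅ ∈ τ? Yes; X ∈ τ? Yes.
Axiom (T2/T3): check pairwise unions and intersections of members of τ.
Counterexample for (T2): {84} ∪ {86} = {84, 86} ∉ τ. Therefore τ is NOT a topology.


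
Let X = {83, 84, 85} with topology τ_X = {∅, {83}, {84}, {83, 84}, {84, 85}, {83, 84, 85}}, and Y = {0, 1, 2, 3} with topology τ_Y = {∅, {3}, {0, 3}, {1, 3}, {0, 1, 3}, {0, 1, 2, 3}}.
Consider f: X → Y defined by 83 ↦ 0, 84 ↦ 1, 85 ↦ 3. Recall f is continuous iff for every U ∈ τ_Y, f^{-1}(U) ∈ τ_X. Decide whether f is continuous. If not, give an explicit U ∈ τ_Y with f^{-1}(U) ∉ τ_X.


f is NOT continuous.

Compute f^{-1}(U) for each U ∈ τ_Y:
  U = ∅: f^{-1}(U) = ∅ ∈ τ_X ✓.
  U = {3}: f^{-1}(U) = {85} ∉ τ_X ✗.
  U = {0, 3}: f^{-1}(U) = {83, 85} ∉ τ_X ✗.
  U = {1, 3}: f^{-1}(U) = {84, 85} ∈ τ_X ✓.
  U = {0, 1, 3}: f^{-1}(U) = {83, 84, 85} ∈ τ_X ✓.
  U = {0, 1, 2, 3}: f^{-1}(U) = {83, 84, 85} ∈ τ_X ✓.
Found U = {3} with f^{-1}(U) = {85} not in τ_X. Therefore f is NOT continuous.


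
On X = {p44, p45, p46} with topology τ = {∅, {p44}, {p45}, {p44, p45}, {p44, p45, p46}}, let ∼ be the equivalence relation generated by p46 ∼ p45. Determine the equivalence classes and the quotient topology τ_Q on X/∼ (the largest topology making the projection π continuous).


X/∼ = {[p44], [p45=p46]}; |τ_Q| = 3.

Equivalence classes: [p44], [p45=p46].
Quotient map π: X → X/∼ sends p44 ↦ [p44], p45 ↦ [p45=p46], p46 ↦ [p45=p46].
For each subset V ⊆ X/∼, compute π^{-1}(V) ⊆ X and check whether π^{-1}(V) ∈ τ. V is open in τ_Q iff π^{-1}(V) ∈ τ.
  V = {}: π^{-1}(V) = ∅ ∈ τ ✓.
  V = {[p44]}: π^{-1}(V) = {p44} ∈ τ ✓.
  V = {[p45=p46]}: π^{-1}(V) = {p45, p46} ∉ τ ✗.
  V = {[p44], [p45=p46]}: π^{-1}(V) = {p44, p45, p46} ∈ τ ✓.
Open sets in the quotient: τ_Q = {{}, {[p44]}, {[p44], [p45=p46]}} (3 elements).


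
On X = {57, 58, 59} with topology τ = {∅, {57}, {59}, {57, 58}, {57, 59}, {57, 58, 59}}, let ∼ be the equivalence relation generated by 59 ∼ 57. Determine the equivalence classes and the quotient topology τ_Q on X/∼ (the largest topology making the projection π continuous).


X/∼ = {[57=59], [58]}; |τ_Q| = 3.

Equivalence classes: [57=59], [58].
Quotient map π: X → X/∼ sends 57 ↦ [57=59], 58 ↦ [58], 59 ↦ [57=59].
For each subset V ⊆ X/∼, compute π^{-1}(V) ⊆ X and check whether π^{-1}(V) ∈ τ. V is open in τ_Q iff π^{-1}(V) ∈ τ.
  V = {}: π^{-1}(V) = ∅ ∈ τ ✓.
  V = {[57=59]}: π^{-1}(V) = {57, 59} ∈ τ ✓.
  V = {[58]}: π^{-1}(V) = {58} ∉ τ ✗.
  V = {[57=59], [58]}: π^{-1}(V) = {57, 58, 59} ∈ τ ✓.
Open sets in the quotient: τ_Q = {{}, {[57=59]}, {[57=59], [58]}} (3 elements).


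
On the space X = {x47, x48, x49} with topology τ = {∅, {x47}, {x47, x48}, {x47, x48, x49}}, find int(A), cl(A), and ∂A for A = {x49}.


int(A) = ∅, cl(A) = {x49}, ∂A = {x49}.

Closed sets in (X, τ) are complements of opens:
  closed(X, τ) = {∅, {x49}, {x48, x49}, {x47, x48, x49}}.
int(A) = ⋃ {U ∈ τ : U ⊆ A}. Opens contained in A: ∅.
Taking the union of these: int(A) = ∅.
cl(A) = ⋂ {C closed : A ⊆ C}. Closed sets containing A: {x49}, {x48, x49}, {x47, x48, x49}.
Intersecting these: cl(A) = {x49}.
∂A = cl(A) ∖ int(A) = {x49} ∖ ∅ = {x49}.


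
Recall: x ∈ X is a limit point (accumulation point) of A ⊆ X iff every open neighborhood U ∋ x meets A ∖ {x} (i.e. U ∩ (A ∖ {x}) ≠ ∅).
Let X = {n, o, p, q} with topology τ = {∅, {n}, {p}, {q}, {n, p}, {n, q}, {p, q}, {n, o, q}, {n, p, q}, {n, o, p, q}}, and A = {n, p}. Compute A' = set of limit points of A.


A' = {o}

For each x ∈ X, list the open sets U ∈ τ with x ∈ U, then check whether U ∩ (A ∖ {x}) ≠ ∅ for every such U.
  x = n: open {n} ∋ x has {n} ∩ (A ∖ {n}) = ∅, so x is NOT a limit point.
  x = o: opens ∋ x are {n, o, q}, {n, o, p, q}; each meets A ∖ {o}, so x IS a limit point.
  x = p: open {p} ∋ x has {p} ∩ (A ∖ {p}) = ∅, so x is NOT a limit point.
  x = q: open {q} ∋ x has {q} ∩ (A ∖ {q}) = ∅, so x is NOT a limit point.
Collecting: A' = {o}.


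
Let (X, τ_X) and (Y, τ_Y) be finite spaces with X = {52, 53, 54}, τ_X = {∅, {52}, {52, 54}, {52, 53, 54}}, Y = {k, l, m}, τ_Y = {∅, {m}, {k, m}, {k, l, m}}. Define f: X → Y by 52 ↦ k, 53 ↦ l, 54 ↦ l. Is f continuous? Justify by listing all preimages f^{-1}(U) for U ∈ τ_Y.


f IS continuous.

Compute f^{-1}(U) for each U ∈ τ_Y:
  U = ∅: f^{-1}(U) = ∅ ∈ τ_X ✓.
  U = {m}: f^{-1}(U) = ∅ ∈ τ_X ✓.
  U = {k, m}: f^{-1}(U) = {52} ∈ τ_X ✓.
  U = {k, l, m}: f^{-1}(U) = {52, 53, 54} ∈ τ_X ✓.
Every preimage lies in τ_X, so f IS continuous.


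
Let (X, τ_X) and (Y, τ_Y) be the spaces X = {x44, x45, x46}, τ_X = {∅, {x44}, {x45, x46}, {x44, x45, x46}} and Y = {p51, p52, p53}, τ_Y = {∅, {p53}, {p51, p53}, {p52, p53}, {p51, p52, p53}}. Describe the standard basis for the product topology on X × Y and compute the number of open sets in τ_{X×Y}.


Basis B = {∅ × ∅, {x44} × {p53}, {x44} × {p51, p53}, {x44} × {p52, p53}, {x45, x46} × {p53}, {x44} × {p51, p52, p53}, {x44, x45, x46} × {p53}, {x45, x46} × {p51, p53}, {x45, x46} × {p52, p53}, {x44, x45, x46} × {p51, p53}, {x44, x45, x46} × {p52, p53}, {x45, x46} × {p51, p52, p53}, {x44, x45, x46} × {p51, p52, p53}}; |τ_{X×Y}| = 25.

Enumerate products U × V with U ∈ τ_X, V ∈ τ_Y (deduplicated):
  ∅ × ∅ = {} (∅)
  {x44} × {p53} = {(x44,p53)}
  {x44} × {p51, p53} = {(x44,p51), (x44,p53)}
  {x44} × {p52, p53} = {(x44,p52), (x44,p53)}
  {x45, x46} × {p53} = {(x45,p53), (x46,p53)}
  {x44} × {p51, p52, p53} = {(x44,p51), (x44,p52), (x44,p53)}
  {x44, x45, x46} × {p53} = {(x44,p53), (x45,p53), (x46,p53)}
  {x45, x46} × {p51, p53} = {(x45,p51), (x45,p53), (x46,p51), (x46,p53)}
  {x45, x46} × {p52, p53} = {(x45,p52), (x45,p53), (x46,p52), (x46,p53)}
  {x44, x45, x46} × {p51, p53} = {(x44,p51), (x44,p53), (x45,p51), (x45,p53), (x46,p51), (x46,p53)}
  {x44, x45, x46} × {p52, p53} = {(x44,p52), (x44,p53), (x45,p52), (x45,p53), (x46,p52), (x46,p53)}
  {x45, x46} × {p51, p52, p53} = {(x45,p51), (x45,p52), (x45,p53), (x46,p51), (x46,p52), (x46,p53)}
  {x44, x45, x46} × {p51, p52, p53} = {(x44,p51), (x44,p52), (x44,p53), (x45,p51), (x45,p52), (x45,p53), (x46,p51), (x46,p52), (x46,p53)}
These 13 distinct sets form the basis B.
Close under arbitrary unions to get τ_{X×Y}; counting gives |τ_{X×Y}| = 25.


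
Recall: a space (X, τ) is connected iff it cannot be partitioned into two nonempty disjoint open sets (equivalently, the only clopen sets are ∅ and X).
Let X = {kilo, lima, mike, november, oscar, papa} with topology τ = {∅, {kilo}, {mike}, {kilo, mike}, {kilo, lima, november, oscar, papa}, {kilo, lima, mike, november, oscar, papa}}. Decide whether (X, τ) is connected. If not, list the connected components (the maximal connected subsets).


(X, τ) is disconnected; components = [{mike}, {kilo, lima, november, oscar, papa}].

Find clopen sets (U ∈ τ with X ∖ U ∈ τ):
  U = ∅, X ∖ U = {kilo, lima, mike, november, oscar, papa} — both open, so U is clopen.
  U = {mike}, X ∖ U = {kilo, lima, november, oscar, papa} — both open, so U is clopen.
  U = {kilo, lima, november, oscar, papa}, X ∖ U = {mike} — both open, so U is clopen.
  U = {kilo, lima, mike, november, oscar, papa}, X ∖ U = ∅ — both open, so U is clopen.
Nontrivial clopen(s) exist: e.g. {kilo, lima, november, oscar, papa}. So (X, τ) is disconnected.
Compute connected components by grouping points that agree on all clopens:
  component: {mike}
  component: {kilo, lima, november, oscar, papa}


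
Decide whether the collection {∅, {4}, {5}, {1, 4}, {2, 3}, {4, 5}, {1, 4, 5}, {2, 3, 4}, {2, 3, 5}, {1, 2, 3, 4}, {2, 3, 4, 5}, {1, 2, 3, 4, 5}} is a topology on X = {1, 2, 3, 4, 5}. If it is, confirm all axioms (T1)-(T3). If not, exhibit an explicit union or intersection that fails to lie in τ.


τ IS a topology on X.

Axiom (T1): ∅ ∈ τ? Yes; X ∈ τ? Yes.
Axiom (T2/T3): check pairwise unions and intersections of members of τ.
All pairwise intersections and unions checked — each lies in τ. Therefore τ satisfies (T1), (T2), (T3): it IS a topology on X.


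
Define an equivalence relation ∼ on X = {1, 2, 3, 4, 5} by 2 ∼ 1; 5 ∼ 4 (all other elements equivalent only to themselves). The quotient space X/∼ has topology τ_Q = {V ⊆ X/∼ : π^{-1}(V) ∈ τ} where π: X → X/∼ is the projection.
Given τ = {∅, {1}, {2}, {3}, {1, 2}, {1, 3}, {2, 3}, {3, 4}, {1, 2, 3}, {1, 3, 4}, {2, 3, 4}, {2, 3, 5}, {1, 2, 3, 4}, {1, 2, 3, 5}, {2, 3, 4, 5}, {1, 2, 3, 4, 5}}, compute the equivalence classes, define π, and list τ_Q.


X/∼ = {[1=2], [3], [4=5]}; |τ_Q| = 5.

Equivalence classes: [1=2], [3], [4=5].
Quotient map π: X → X/∼ sends 1 ↦ [1=2], 2 ↦ [1=2], 3 ↦ [3], 4 ↦ [4=5], 5 ↦ [4=5].
For each subset V ⊆ X/∼, compute π^{-1}(V) ⊆ X and check whether π^{-1}(V) ∈ τ. V is open in τ_Q iff π^{-1}(V) ∈ τ.
  V = {}: π^{-1}(V) = ∅ ∈ τ ✓.
  V = {[1=2]}: π^{-1}(V) = {1, 2} ∈ τ ✓.
  V = {[3]}: π^{-1}(V) = {3} ∈ τ ✓.
  V = {[1=2], [3]}: π^{-1}(V) = {1, 2, 3} ∈ τ ✓.
  V = {[4=5]}: π^{-1}(V) = {4, 5} ∉ τ ✗.
  V = {[1=2], [4=5]}: π^{-1}(V) = {1, 2, 4, 5} ∉ τ ✗.
  V = {[3], [4=5]}: π^{-1}(V) = {3, 4, 5} ∉ τ ✗.
  V = {[1=2], [3], [4=5]}: π^{-1}(V) = {1, 2, 3, 4, 5} ∈ τ ✓.
Open sets in the quotient: τ_Q = {{}, {[1=2]}, {[3]}, {[1=2], [3]}, {[1=2], [3], [4=5]}} (5 elements).


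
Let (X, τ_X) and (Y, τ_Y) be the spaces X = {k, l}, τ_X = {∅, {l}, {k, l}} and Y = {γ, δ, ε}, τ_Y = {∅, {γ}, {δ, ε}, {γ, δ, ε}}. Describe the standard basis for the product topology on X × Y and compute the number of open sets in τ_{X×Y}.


Basis B = {∅ × ∅, {l} × {γ}, {k, l} × {γ}, {l} × {δ, ε}, {l} × {γ, δ, ε}, {k, l} × {δ, ε}, {k, l} × {γ, δ, ε}}; |τ_{X×Y}| = 9.

Enumerate products U × V with U ∈ τ_X, V ∈ τ_Y (deduplicated):
  ∅ × ∅ = {} (∅)
  {l} × {γ} = {(l,γ)}
  {k, l} × {γ} = {(k,γ), (l,γ)}
  {l} × {δ, ε} = {(l,δ), (l,ε)}
  {l} × {γ, δ, ε} = {(l,γ), (l,δ), (l,ε)}
  {k, l} × {δ, ε} = {(k,δ), (k,ε), (l,δ), (l,ε)}
  {k, l} × {γ, δ, ε} = {(k,γ), (k,δ), (k,ε), (l,γ), (l,δ), (l,ε)}
These 7 distinct sets form the basis B.
Close under arbitrary unions to get τ_{X×Y}; counting gives |τ_{X×Y}| = 9.


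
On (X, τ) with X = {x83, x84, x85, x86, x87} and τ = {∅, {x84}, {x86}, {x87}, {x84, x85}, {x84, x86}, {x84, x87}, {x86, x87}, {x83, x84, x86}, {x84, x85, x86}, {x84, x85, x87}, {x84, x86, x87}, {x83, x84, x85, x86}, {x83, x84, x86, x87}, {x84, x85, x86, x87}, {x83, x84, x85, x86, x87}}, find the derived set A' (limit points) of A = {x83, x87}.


A' = ∅

For each x ∈ X, list the open sets U ∈ τ with x ∈ U, then check whether U ∩ (A ∖ {x}) ≠ ∅ for every such U.
  x = x83: open {x83, x84, x86} ∋ x has {x83, x84, x86} ∩ (A ∖ {x83}) = ∅, so x is NOT a limit point.
  x = x84: open {x84} ∋ x has {x84} ∩ (A ∖ {x84}) = ∅, so x is NOT a limit point.
  x = x85: open {x84, x85} ∋ x has {x84, x85} ∩ (A ∖ {x85}) = ∅, so x is NOT a limit point.
  x = x86: open {x86} ∋ x has {x86} ∩ (A ∖ {x86}) = ∅, so x is NOT a limit point.
  x = x87: open {x87} ∋ x has {x87} ∩ (A ∖ {x87}) = ∅, so x is NOT a limit point.
Collecting: A' = ∅.


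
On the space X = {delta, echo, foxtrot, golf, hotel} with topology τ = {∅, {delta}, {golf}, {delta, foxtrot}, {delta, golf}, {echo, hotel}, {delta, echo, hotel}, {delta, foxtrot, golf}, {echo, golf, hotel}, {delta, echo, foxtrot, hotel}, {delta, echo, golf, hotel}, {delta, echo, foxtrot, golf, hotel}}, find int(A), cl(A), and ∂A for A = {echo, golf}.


int(A) = {golf}, cl(A) = {echo, golf, hotel}, ∂A = {echo, hotel}.

Closed sets in (X, τ) are complements of opens:
  closed(X, τ) = {∅, {foxtrot}, {golf}, {delta, foxtrot}, {echo, hotel}, {foxtrot, golf}, {delta, foxtrot, golf}, {echo, foxtrot, hotel}, {echo, golf, hotel}, {delta, echo, foxtrot, hotel}, {echo, foxtrot, golf, hotel}, {delta, echo, foxtrot, golf, hotel}}.
int(A) = ⋃ {U ∈ τ : U ⊆ A}. Opens contained in A: ∅, {golf}.
Taking the union of these: int(A) = {golf}.
cl(A) = ⋂ {C closed : A ⊆ C}. Closed sets containing A: {echo, golf, hotel}, {echo, foxtrot, golf, hotel}, {delta, echo, foxtrot, golf, hotel}.
Intersecting these: cl(A) = {echo, golf, hotel}.
∂A = cl(A) ∖ int(A) = {echo, golf, hotel} ∖ {golf} = {echo, hotel}.


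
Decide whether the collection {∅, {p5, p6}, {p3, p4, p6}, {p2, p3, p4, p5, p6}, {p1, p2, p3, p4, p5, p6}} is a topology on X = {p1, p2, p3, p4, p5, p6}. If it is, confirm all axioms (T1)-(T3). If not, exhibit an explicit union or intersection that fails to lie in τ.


τ is NOT a topology on X.

Axiom (T1): ∅ ∈ τ? Yes; X ∈ τ? Yes.
Axiom (T2/T3): check pairwise unions and intersections of members of τ.
Counterexample for (T3): {p5, p6} ∩ {p3, p4, p6} = {p6} ∉ τ. Therefore τ is NOT a topology.


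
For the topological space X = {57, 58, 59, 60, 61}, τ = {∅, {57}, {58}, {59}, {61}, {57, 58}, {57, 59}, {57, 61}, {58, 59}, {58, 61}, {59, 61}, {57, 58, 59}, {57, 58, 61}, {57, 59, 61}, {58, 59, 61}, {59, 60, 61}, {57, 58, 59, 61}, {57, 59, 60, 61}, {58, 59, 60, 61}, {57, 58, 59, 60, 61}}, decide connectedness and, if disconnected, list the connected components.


(X, τ) is disconnected; components = [{57}, {58}, {59, 60, 61}].

Find clopen sets (U ∈ τ with X ∖ U ∈ τ):
  U = ∅, X ∖ U = {57, 58, 59, 60, 61} — both open, so U is clopen.
  U = {57}, X ∖ U = {58, 59, 60, 61} — both open, so U is clopen.
  U = {58}, X ∖ U = {57, 59, 60, 61} — both open, so U is clopen.
  U = {57, 58}, X ∖ U = {59, 60, 61} — both open, so U is clopen.
  U = {59, 60, 61}, X ∖ U = {57, 58} — both open, so U is clopen.
  U = {57, 59, 60, 61}, X ∖ U = {58} — both open, so U is clopen.
  U = {58, 59, 60, 61}, X ∖ U = {57} — both open, so U is clopen.
  U = {57, 58, 59, 60, 61}, X ∖ U = ∅ — both open, so U is clopen.
Nontrivial clopen(s) exist: e.g. {57}. So (X, τ) is disconnected.
Compute connected components by grouping points that agree on all clopens:
  component: {57}
  component: {58}
  component: {59, 60, 61}


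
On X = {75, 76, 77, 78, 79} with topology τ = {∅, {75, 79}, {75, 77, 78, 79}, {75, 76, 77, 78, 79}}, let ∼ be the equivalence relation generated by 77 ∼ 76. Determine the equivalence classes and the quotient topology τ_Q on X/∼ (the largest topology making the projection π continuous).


X/∼ = {[75], [76=77], [78], [79]}; |τ_Q| = 3.

Equivalence classes: [75], [76=77], [78], [79].
Quotient map π: X → X/∼ sends 75 ↦ [75], 76 ↦ [76=77], 77 ↦ [76=77], 78 ↦ [78], 79 ↦ [79].
For each subset V ⊆ X/∼, compute π^{-1}(V) ⊆ X and check whether π^{-1}(V) ∈ τ. V is open in τ_Q iff π^{-1}(V) ∈ τ.
  V = {}: π^{-1}(V) = ∅ ∈ τ ✓.
  V = {[75]}: π^{-1}(V) = {75} ∉ τ ✗.
  V = {[76=77]}: π^{-1}(V) = {76, 77} ∉ τ ✗.
  V = {[75], [76=77]}: π^{-1}(V) = {75, 76, 77} ∉ τ ✗.
  V = {[78]}: π^{-1}(V) = {78} ∉ τ ✗.
  V = {[75], [78]}: π^{-1}(V) = {75, 78} ∉ τ ✗.
  V = {[76=77], [78]}: π^{-1}(V) = {76, 77, 78} ∉ τ ✗.
  V = {[75], [76=77], [78]}: π^{-1}(V) = {75, 76, 77, 78} ∉ τ ✗.
  V = {[79]}: π^{-1}(V) = {79} ∉ τ ✗.
  V = {[75], [79]}: π^{-1}(V) = {75, 79} ∈ τ ✓.
  V = {[76=77], [79]}: π^{-1}(V) = {76, 77, 79} ∉ τ ✗.
  V = {[75], [76=77], [79]}: π^{-1}(V) = {75, 76, 77, 79} ∉ τ ✗.
  V = {[78], [79]}: π^{-1}(V) = {78, 79} ∉ τ ✗.
  V = {[75], [78], [79]}: π^{-1}(V) = {75, 78, 79} ∉ τ ✗.
  V = {[76=77], [78], [79]}: π^{-1}(V) = {76, 77, 78, 79} ∉ τ ✗.
  V = {[75], [76=77], [78], [79]}: π^{-1}(V) = {75, 76, 77, 78, 79} ∈ τ ✓.
Open sets in the quotient: τ_Q = {{}, {[75], [79]}, {[75], [76=77], [78], [79]}} (3 elements).


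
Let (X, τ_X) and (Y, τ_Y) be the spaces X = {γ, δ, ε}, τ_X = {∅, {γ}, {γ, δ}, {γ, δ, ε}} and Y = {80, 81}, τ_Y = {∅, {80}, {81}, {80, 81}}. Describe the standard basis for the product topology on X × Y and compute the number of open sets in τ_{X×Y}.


Basis B = {∅ × ∅, {γ} × {80}, {γ} × {81}, {γ} × {80, 81}, {γ, δ} × {80}, {γ, δ} × {81}, {γ, δ, ε} × {80}, {γ, δ, ε} × {81}, {γ, δ} × {80, 81}, {γ, δ, ε} × {80, 81}}; |τ_{X×Y}| = 16.

Enumerate products U × V with U ∈ τ_X, V ∈ τ_Y (deduplicated):
  ∅ × ∅ = {} (∅)
  {γ} × {80} = {(γ,80)}
  {γ} × {81} = {(γ,81)}
  {γ} × {80, 81} = {(γ,80), (γ,81)}
  {γ, δ} × {80} = {(γ,80), (δ,80)}
  {γ, δ} × {81} = {(γ,81), (δ,81)}
  {γ, δ, ε} × {80} = {(γ,80), (δ,80), (ε,80)}
  {γ, δ, ε} × {81} = {(γ,81), (δ,81), (ε,81)}
  {γ, δ} × {80, 81} = {(γ,80), (γ,81), (δ,80), (δ,81)}
  {γ, δ, ε} × {80, 81} = {(γ,80), (γ,81), (δ,80), (δ,81), (ε,80), (ε,81)}
These 10 distinct sets form the basis B.
Close under arbitrary unions to get τ_{X×Y}; counting gives |τ_{X×Y}| = 16.


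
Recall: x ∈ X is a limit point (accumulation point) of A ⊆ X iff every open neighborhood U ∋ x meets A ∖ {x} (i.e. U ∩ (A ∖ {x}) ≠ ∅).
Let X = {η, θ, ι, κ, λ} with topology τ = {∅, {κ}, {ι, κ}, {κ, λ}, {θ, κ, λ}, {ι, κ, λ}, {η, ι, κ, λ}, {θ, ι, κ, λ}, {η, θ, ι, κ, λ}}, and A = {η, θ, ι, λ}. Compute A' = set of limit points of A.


A' = {η, θ}

For each x ∈ X, list the open sets U ∈ τ with x ∈ U, then check whether U ∩ (A ∖ {x}) ≠ ∅ for every such U.
  x = η: opens ∋ x are {η, ι, κ, λ}, {η, θ, ι, κ, λ}; each meets A ∖ {η}, so x IS a limit point.
  x = θ: opens ∋ x are {θ, κ, λ}, {θ, ι, κ, λ}, {η, θ, ι, κ, λ}; each meets A ∖ {θ}, so x IS a limit point.
  x = ι: open {ι, κ} ∋ x has {ι, κ} ∩ (A ∖ {ι}) = ∅, so x is NOT a limit point.
  x = κ: open {κ} ∋ x has {κ} ∩ (A ∖ {κ}) = ∅, so x is NOT a limit point.
  x = λ: open {κ, λ} ∋ x has {κ, λ} ∩ (A ∖ {λ}) = ∅, so x is NOT a limit point.
Collecting: A' = {η, θ}.
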